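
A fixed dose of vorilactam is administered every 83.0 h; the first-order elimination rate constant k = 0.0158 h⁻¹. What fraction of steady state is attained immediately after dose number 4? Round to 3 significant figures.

0.995

f_n = 1 − e^(−nkτ) = 1 − e^(−4 × 0.01580 × 83.0) = 1 − e^(−5.246) = 1 − 0.005271 ≈ 0.995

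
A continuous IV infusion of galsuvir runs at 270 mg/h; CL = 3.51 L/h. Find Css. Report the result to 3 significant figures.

Css = infusion rate / CL = 270 / 3.51 ≈ 76.9 mg/L

76.9 mg/L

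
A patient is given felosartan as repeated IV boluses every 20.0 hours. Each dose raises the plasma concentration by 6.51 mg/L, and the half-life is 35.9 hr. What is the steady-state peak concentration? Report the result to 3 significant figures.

20.3 mg/L

k = ln 2 / 35.9 = 0.01931 hr⁻¹
Fraction remaining after one interval: e^(−kτ) = e^(−0.01931 × 20.0) = 0.6797
R = 1 / (1 − 0.6797) = 3.122
Css,max = 6.51 × 3.122 ≈ 20.3 mg/L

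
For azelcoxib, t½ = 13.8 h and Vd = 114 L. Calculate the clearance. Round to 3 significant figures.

5.73 L/h

k = ln 2 / t½ = ln 2 / 13.8 = 0.05023 h⁻¹
CL = k · V = 0.05023 × 114 ≈ 5.73 L/h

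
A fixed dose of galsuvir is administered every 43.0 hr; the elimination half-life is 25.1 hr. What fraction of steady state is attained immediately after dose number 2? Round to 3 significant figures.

0.907

k = ln 2 / 25.1 = 0.02762 hr⁻¹
f_n = 1 − e^(−nkτ) = 1 − e^(−2 × 0.02762 × 43.0) = 1 − e^(−2.375) = 1 − 0.09302 ≈ 0.907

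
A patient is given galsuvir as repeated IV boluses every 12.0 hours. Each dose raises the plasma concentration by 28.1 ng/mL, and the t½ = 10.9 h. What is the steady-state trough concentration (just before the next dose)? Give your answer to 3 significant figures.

k = ln 2 / 10.9 = 0.06359 h⁻¹
Fraction remaining after one interval: e^(−kτ) = e^(−0.06359 × 12.0) = 0.4662
R = 1 / (1 − 0.4662) = 1.873
Css,max = 28.1 × 1.873 = 52.64 ng/mL
Css,min = Css,max × e^(−kτ) = 52.64 × 0.4662 ≈ 24.5 ng/mL

24.5 ng/mL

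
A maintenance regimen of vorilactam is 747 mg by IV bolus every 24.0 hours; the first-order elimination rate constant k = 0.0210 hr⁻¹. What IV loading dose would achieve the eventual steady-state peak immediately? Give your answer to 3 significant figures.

1890 mg

Accumulation ratio R = 1 / (1 − e^(−kτ)) = 1 / (1 − e^(−0.02100×24.0)) = 1 / (1 − 0.6041) = 2.526
Loading dose = maintenance dose × R = 747 × 2.526 ≈ 1890 mg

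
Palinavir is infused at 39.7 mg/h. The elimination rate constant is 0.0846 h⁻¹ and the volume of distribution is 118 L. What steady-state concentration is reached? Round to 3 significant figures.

3.98 µg/mL

CL = k · V = 0.0846 × 118 = 9.983 L/h
Css = rate / CL = 39.7 / 9.983 ≈ 3.98 µg/mL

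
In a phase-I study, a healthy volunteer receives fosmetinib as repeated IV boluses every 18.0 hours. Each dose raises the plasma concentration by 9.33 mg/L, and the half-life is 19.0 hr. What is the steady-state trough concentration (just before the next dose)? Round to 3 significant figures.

10.1 mg/L

k = ln 2 / 19.0 = 0.03648 hr⁻¹
Fraction remaining after one interval: e^(−kτ) = e^(−0.03648 × 18.0) = 0.5186
R = 1 / (1 − 0.5186) = 2.077
Css,max = 9.33 × 2.077 = 19.38 mg/L
Css,min = Css,max × e^(−kτ) = 19.38 × 0.5186 ≈ 10.1 mg/L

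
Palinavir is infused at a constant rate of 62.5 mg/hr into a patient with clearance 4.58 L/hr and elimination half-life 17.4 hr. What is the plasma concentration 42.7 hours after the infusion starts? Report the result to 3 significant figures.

Css = rate / CL = 62.5 / 4.58 = 13.65 µg/mL
k = ln 2 / 17.4 = 0.03984 hr⁻¹
C(t) = Css (1 − e^(−kt)) = 13.65 × (1 − e^(−1.701)) = 13.65 × 0.8175 ≈ 11.2 µg/mL

11.2 µg/mL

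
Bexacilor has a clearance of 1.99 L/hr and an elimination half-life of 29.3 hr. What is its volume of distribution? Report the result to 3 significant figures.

84.1 L

k = ln 2 / t½ = ln 2 / 29.3 = 0.02366 hr⁻¹
V = CL / k = 1.99 / 0.02366 ≈ 84.1 L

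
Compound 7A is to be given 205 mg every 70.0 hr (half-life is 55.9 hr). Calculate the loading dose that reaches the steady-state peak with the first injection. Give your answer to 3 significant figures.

353 mg

k = ln 2 / 55.9 = 0.01240 hr⁻¹
Accumulation ratio R = 1 / (1 − e^(−kτ)) = 1 / (1 − e^(−0.01240×70.0)) = 1 / (1 − 0.4198) = 1.724
Loading dose = maintenance dose × R = 205 × 1.724 ≈ 353 mg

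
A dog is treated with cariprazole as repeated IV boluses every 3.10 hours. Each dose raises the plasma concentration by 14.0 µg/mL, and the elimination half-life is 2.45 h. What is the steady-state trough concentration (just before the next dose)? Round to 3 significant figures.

9.97 µg/mL

k = ln 2 / 2.45 = 0.2829 h⁻¹
Fraction remaining after one interval: e^(−kτ) = e^(−0.2829 × 3.10) = 0.4160
R = 1 / (1 − 0.4160) = 1.712
Css,max = 14.0 × 1.712 = 23.97 µg/mL
Css,min = Css,max × e^(−kτ) = 23.97 × 0.4160 ≈ 9.97 µg/mL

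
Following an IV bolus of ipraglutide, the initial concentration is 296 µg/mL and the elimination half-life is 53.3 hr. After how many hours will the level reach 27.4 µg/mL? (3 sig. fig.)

183 hours

k = ln 2 / 53.3 = 0.01300 hr⁻¹
C(t) = C₀ e^(−kt)  ⇒  t = ln(C₀/C) / k
t = ln(296/27.4) / 0.01300 = 2.380 / 0.01300 ≈ 183 hours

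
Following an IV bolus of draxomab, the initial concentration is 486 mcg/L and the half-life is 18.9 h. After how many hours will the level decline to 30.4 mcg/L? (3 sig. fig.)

k = ln 2 / 18.9 = 0.03667 h⁻¹
C(t) = C₀ e^(−kt)  ⇒  t = ln(C₀/C) / k
t = ln(486/30.4) / 0.03667 = 2.772 / 0.03667 ≈ 75.6 hours

75.6 hours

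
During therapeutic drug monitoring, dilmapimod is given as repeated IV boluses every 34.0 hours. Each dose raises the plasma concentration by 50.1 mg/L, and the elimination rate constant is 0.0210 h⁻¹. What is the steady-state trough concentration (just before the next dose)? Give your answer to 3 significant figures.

Fraction remaining after one interval: e^(−kτ) = e^(−0.02100 × 34.0) = 0.4897
R = 1 / (1 − 0.4897) = 1.960
Css,max = 50.1 × 1.960 = 98.17 mg/L
Css,min = Css,max × e^(−kτ) = 98.17 × 0.4897 ≈ 48.1 mg/L

48.1 mg/L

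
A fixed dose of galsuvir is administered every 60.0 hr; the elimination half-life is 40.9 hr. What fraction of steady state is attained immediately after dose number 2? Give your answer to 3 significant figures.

0.869

k = ln 2 / 40.9 = 0.01695 hr⁻¹
f_n = 1 − e^(−nkτ) = 1 − e^(−2 × 0.01695 × 60.0) = 1 − e^(−2.034) = 1 − 0.1309 ≈ 0.869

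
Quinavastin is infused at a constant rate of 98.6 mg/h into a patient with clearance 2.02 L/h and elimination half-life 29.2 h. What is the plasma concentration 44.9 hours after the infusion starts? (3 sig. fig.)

Css = rate / CL = 98.6 / 2.02 = 48.81 µg/mL
k = ln 2 / 29.2 = 0.02374 h⁻¹
C(t) = Css (1 − e^(−kt)) = 48.81 × (1 − e^(−1.066)) = 48.81 × 0.6556 ≈ 32.0 µg/mL

32.0 µg/mL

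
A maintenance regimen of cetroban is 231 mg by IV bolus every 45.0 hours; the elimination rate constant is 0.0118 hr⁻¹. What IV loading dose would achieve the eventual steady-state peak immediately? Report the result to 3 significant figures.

561 mg

Accumulation ratio R = 1 / (1 − e^(−kτ)) = 1 / (1 − e^(−0.01180×45.0)) = 1 / (1 − 0.5880) = 2.427
Loading dose = maintenance dose × R = 231 × 2.427 ≈ 561 mg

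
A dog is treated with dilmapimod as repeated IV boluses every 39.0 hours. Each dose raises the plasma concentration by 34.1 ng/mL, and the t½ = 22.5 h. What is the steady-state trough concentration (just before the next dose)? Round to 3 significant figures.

14.7 ng/mL

k = ln 2 / 22.5 = 0.03081 h⁻¹
Fraction remaining after one interval: e^(−kτ) = e^(−0.03081 × 39.0) = 0.3008
R = 1 / (1 − 0.3008) = 1.430
Css,max = 34.1 × 1.430 = 48.77 ng/mL
Css,min = Css,max × e^(−kτ) = 48.77 × 0.3008 ≈ 14.7 ng/mL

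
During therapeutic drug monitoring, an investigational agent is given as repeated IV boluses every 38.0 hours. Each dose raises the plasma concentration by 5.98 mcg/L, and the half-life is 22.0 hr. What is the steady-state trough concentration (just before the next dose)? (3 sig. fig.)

k = ln 2 / 22.0 = 0.03151 hr⁻¹
Fraction remaining after one interval: e^(−kτ) = e^(−0.03151 × 38.0) = 0.3020
R = 1 / (1 − 0.3020) = 1.433
Css,max = 5.98 × 1.433 = 8.568 mcg/L
Css,min = Css,max × e^(−kτ) = 8.568 × 0.3020 ≈ 2.59 mcg/L

2.59 mcg/L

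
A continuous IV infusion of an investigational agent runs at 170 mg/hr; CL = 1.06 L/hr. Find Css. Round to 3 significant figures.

Css = infusion rate / CL = 170 / 1.06 ≈ 160 µg/mL

160 µg/mL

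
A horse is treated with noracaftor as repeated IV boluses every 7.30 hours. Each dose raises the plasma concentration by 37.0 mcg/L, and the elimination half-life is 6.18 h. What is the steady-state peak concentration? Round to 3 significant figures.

k = ln 2 / 6.18 = 0.1122 h⁻¹
Fraction remaining after one interval: e^(−kτ) = e^(−0.1122 × 7.30) = 0.4410
R = 1 / (1 − 0.4410) = 1.789
Css,max = 37.0 × 1.789 ≈ 66.2 mcg/L

66.2 mcg/L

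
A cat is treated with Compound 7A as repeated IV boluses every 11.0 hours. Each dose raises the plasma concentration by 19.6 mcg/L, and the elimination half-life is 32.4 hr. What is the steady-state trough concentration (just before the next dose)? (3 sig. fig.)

k = ln 2 / 32.4 = 0.02139 hr⁻¹
Fraction remaining after one interval: e^(−kτ) = e^(−0.02139 × 11.0) = 0.7903
R = 1 / (1 − 0.7903) = 4.769
Css,max = 19.6 × 4.769 = 93.47 mcg/L
Css,min = Css,max × e^(−kτ) = 93.47 × 0.7903 ≈ 73.9 mcg/L

73.9 mcg/L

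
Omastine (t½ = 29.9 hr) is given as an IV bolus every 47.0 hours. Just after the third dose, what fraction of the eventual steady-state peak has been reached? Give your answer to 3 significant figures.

0.962

k = ln 2 / 29.9 = 0.02318 hr⁻¹
f_n = 1 − e^(−nkτ) = 1 − e^(−3 × 0.02318 × 47.0) = 1 − e^(−3.269) = 1 − 0.03806 ≈ 0.962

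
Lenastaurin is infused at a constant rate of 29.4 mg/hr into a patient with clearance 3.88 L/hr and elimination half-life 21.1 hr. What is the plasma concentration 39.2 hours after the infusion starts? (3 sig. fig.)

Css = rate / CL = 29.4 / 3.88 = 7.577 µg/mL
k = ln 2 / 21.1 = 0.03285 hr⁻¹
C(t) = Css (1 − e^(−kt)) = 7.577 × (1 − e^(−1.288)) = 7.577 × 0.7241 ≈ 5.49 µg/mL

5.49 µg/mL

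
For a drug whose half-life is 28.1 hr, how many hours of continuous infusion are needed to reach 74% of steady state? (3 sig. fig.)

k = ln 2 / 28.1 = 0.02467 hr⁻¹
f = 1 − e^(−kt)  ⇒  t = −ln(1 − f) / k
t = −ln(1 − 0.74) / 0.02467 = 1.347 / 0.02467 ≈ 54.6 hours

54.6 hours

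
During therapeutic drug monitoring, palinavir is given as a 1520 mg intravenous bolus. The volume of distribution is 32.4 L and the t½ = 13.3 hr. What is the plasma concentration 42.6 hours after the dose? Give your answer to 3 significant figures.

C₀ = dose / V = 1520 / 32.4 = 46.91 mg/L
k = ln 2 / 13.3 = 0.05212 hr⁻¹
C(t) = C₀ e^(−kt) = 46.91 × e^(−0.05212 × 42.6) = 46.91 × e^(−2.220) = 46.91 × 0.1086 ≈ 5.09 mg/L

5.09 mg/L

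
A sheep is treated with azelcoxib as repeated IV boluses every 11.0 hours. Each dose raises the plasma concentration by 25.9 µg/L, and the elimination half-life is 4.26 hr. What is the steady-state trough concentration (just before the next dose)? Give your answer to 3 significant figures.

k = ln 2 / 4.26 = 0.1627 hr⁻¹
Fraction remaining after one interval: e^(−kτ) = e^(−0.1627 × 11.0) = 0.1670
R = 1 / (1 − 0.1670) = 1.200
Css,max = 25.9 × 1.200 = 31.09 µg/L
Css,min = Css,max × e^(−kτ) = 31.09 × 0.1670 ≈ 5.19 µg/L

5.19 µg/L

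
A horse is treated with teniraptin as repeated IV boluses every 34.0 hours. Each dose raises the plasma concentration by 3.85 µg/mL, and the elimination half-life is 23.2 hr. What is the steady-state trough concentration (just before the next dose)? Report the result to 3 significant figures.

2.19 µg/mL

k = ln 2 / 23.2 = 0.02988 hr⁻¹
Fraction remaining after one interval: e^(−kτ) = e^(−0.02988 × 34.0) = 0.3621
R = 1 / (1 − 0.3621) = 1.568
Css,max = 3.85 × 1.568 = 6.035 µg/mL
Css,min = Css,max × e^(−kτ) = 6.035 × 0.3621 ≈ 2.19 µg/mL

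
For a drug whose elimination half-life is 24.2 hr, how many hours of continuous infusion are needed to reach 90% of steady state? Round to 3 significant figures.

k = ln 2 / 24.2 = 0.02864 hr⁻¹
f = 1 − e^(−kt)  ⇒  t = −ln(1 − f) / k
t = −ln(1 − 0.9) / 0.02864 = 2.303 / 0.02864 ≈ 80.4 hours

80.4 hours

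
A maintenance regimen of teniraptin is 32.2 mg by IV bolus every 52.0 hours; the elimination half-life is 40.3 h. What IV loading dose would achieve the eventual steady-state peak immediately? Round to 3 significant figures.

k = ln 2 / 40.3 = 0.01720 h⁻¹
Accumulation ratio R = 1 / (1 − e^(−kτ)) = 1 / (1 − e^(−0.01720×52.0)) = 1 / (1 − 0.4089) = 1.692
Loading dose = maintenance dose × R = 32.2 × 1.692 ≈ 54.5 mg

54.5 mg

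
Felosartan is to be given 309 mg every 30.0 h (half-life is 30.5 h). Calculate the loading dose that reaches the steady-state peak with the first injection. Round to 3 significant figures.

k = ln 2 / 30.5 = 0.02273 h⁻¹
Accumulation ratio R = 1 / (1 − e^(−kτ)) = 1 / (1 − e^(−0.02273×30.0)) = 1 / (1 − 0.5057) = 2.023
Loading dose = maintenance dose × R = 309 × 2.023 ≈ 625 mg

625 mg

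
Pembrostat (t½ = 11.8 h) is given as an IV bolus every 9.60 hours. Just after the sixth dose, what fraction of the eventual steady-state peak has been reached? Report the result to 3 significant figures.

k = ln 2 / 11.8 = 0.05874 h⁻¹
f_n = 1 − e^(−nkτ) = 1 − e^(−6 × 0.05874 × 9.60) = 1 − e^(−3.383) = 1 − 0.03393 ≈ 0.966

0.966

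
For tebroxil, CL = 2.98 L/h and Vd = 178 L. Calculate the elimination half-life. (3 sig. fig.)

k = CL / V = 2.98 / 178 = 0.01674 h⁻¹
t½ = ln 2 / k = ln 2 / 0.01674 ≈ 41.4 hours

41.4 hours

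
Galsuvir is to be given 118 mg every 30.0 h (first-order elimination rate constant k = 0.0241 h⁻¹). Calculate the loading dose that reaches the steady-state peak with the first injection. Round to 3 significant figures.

229 mg

Accumulation ratio R = 1 / (1 − e^(−kτ)) = 1 / (1 − e^(−0.02410×30.0)) = 1 / (1 − 0.4853) = 1.943
Loading dose = maintenance dose × R = 118 × 1.943 ≈ 229 mg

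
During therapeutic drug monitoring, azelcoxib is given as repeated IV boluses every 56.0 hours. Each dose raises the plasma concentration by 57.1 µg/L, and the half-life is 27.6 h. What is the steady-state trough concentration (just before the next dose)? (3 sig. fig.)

k = ln 2 / 27.6 = 0.02511 h⁻¹
Fraction remaining after one interval: e^(−kτ) = e^(−0.02511 × 56.0) = 0.2450
R = 1 / (1 − 0.2450) = 1.325
Css,max = 57.1 × 1.325 = 75.63 µg/L
Css,min = Css,max × e^(−kτ) = 75.63 × 0.2450 ≈ 18.5 µg/L

18.5 µg/L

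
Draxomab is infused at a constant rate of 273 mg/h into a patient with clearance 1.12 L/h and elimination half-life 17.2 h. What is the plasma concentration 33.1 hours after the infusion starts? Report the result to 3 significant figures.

180 mg/L

Css = rate / CL = 273 / 1.12 = 243.7 mg/L
k = ln 2 / 17.2 = 0.04030 h⁻¹
C(t) = Css (1 − e^(−kt)) = 243.7 × (1 − e^(−1.334)) = 243.7 × 0.7366 ≈ 180 mg/L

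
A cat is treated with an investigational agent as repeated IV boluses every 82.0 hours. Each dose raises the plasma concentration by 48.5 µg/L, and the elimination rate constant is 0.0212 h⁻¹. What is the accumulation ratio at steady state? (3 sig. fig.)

1.21

Fraction remaining after one interval: e^(−kτ) = e^(−0.02120 × 82.0) = 0.1758
R = 1 / (1 − 0.1758) = 1 / 0.8242 ≈ 1.21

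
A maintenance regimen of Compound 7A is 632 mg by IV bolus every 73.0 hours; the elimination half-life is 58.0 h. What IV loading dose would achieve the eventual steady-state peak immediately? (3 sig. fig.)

1090 mg

k = ln 2 / 58.0 = 0.01195 h⁻¹
Accumulation ratio R = 1 / (1 − e^(−kτ)) = 1 / (1 − e^(−0.01195×73.0)) = 1 / (1 − 0.4179) = 1.718
Loading dose = maintenance dose × R = 632 × 1.718 ≈ 1090 mg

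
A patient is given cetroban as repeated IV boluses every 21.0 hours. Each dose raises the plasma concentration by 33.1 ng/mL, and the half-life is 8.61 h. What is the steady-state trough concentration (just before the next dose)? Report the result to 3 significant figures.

7.48 ng/mL

k = ln 2 / 8.61 = 0.08050 h⁻¹
Fraction remaining after one interval: e^(−kτ) = e^(−0.08050 × 21.0) = 0.1844
R = 1 / (1 − 0.1844) = 1.226
Css,max = 33.1 × 1.226 = 40.58 ng/mL
Css,min = Css,max × e^(−kτ) = 40.58 × 0.1844 ≈ 7.48 ng/mL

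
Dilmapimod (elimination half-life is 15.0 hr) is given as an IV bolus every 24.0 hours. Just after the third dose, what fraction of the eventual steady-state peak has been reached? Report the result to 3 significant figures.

k = ln 2 / 15.0 = 0.04621 hr⁻¹
f_n = 1 − e^(−nkτ) = 1 − e^(−3 × 0.04621 × 24.0) = 1 − e^(−3.327) = 1 − 0.03590 ≈ 0.964

0.964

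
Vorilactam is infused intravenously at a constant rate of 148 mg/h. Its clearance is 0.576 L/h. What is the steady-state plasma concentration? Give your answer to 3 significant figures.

Css = infusion rate / CL = 148 / 0.576 ≈ 257 mg/L

257 mg/L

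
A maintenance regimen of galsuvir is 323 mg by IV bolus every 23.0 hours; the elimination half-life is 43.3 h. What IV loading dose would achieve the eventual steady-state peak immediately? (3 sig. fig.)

1050 mg

k = ln 2 / 43.3 = 0.01601 h⁻¹
Accumulation ratio R = 1 / (1 − e^(−kτ)) = 1 / (1 − e^(−0.01601×23.0)) = 1 / (1 − 0.6920) = 3.247
Loading dose = maintenance dose × R = 323 × 3.247 ≈ 1050 mg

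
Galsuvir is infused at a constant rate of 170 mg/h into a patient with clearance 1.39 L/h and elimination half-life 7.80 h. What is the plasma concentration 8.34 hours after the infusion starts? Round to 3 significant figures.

Css = rate / CL = 170 / 1.39 = 122.3 µg/mL
k = ln 2 / 7.80 = 0.08887 h⁻¹
C(t) = Css (1 − e^(−kt)) = 122.3 × (1 − e^(−0.7411)) = 122.3 × 0.5234 ≈ 64.0 µg/mL

64.0 µg/mL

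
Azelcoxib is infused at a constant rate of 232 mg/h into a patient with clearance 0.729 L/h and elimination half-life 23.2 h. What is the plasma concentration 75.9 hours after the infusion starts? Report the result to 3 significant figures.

Css = rate / CL = 232 / 0.729 = 318.2 µg/mL
k = ln 2 / 23.2 = 0.02988 h⁻¹
C(t) = Css (1 − e^(−kt)) = 318.2 × (1 − e^(−2.268)) = 318.2 × 0.8964 ≈ 285 µg/mL

285 µg/mL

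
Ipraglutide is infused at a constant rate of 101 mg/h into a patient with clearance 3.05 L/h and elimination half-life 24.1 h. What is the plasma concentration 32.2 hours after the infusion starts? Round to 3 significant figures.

Css = rate / CL = 101 / 3.05 = 33.11 mg/L
k = ln 2 / 24.1 = 0.02876 h⁻¹
C(t) = Css (1 − e^(−kt)) = 33.11 × (1 − e^(−0.9261)) = 33.11 × 0.6039 ≈ 20.0 mg/L

20.0 mg/L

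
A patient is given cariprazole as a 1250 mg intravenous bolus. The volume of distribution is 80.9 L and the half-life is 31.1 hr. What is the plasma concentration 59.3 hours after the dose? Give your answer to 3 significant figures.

4.12 µg/mL

C₀ = dose / V = 1250 / 80.9 = 15.45 µg/mL
k = ln 2 / 31.1 = 0.02229 hr⁻¹
C(t) = C₀ e^(−kt) = 15.45 × e^(−0.02229 × 59.3) = 15.45 × e^(−1.322) = 15.45 × 0.2667 ≈ 4.12 µg/mL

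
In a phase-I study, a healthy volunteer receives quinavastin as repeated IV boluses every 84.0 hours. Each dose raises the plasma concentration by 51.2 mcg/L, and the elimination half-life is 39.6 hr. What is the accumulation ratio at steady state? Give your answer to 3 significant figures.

k = ln 2 / 39.6 = 0.01750 hr⁻¹
Fraction remaining after one interval: e^(−kτ) = e^(−0.01750 × 84.0) = 0.2299
R = 1 / (1 − 0.2299) = 1 / 0.7701 ≈ 1.30

1.30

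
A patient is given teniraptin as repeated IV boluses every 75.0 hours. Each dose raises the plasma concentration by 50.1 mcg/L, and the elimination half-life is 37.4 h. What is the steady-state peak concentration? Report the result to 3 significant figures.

k = ln 2 / 37.4 = 0.01853 h⁻¹
Fraction remaining after one interval: e^(−kτ) = e^(−0.01853 × 75.0) = 0.2491
R = 1 / (1 − 0.2491) = 1.332
Css,max = 50.1 × 1.332 ≈ 66.7 mcg/L

66.7 mcg/L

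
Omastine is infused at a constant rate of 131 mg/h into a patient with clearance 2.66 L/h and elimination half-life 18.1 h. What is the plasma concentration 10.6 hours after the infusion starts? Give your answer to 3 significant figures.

16.4 mg/L

Css = rate / CL = 131 / 2.66 = 49.25 mg/L
k = ln 2 / 18.1 = 0.03830 h⁻¹
C(t) = Css (1 − e^(−kt)) = 49.25 × (1 − e^(−0.4059)) = 49.25 × 0.3336 ≈ 16.4 mg/L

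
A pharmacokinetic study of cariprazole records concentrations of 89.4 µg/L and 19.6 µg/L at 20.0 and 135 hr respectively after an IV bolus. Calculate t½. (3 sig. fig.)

k = ln(C₁/C₂) / (t₂ − t₁) = ln(89.4/19.6) / (135 − 20.0)
  = 1.518 / 115.0 = 0.01320 hr⁻¹
t½ = ln 2 / k = ln 2 / 0.01320 ≈ 52.5 hours

52.5 hours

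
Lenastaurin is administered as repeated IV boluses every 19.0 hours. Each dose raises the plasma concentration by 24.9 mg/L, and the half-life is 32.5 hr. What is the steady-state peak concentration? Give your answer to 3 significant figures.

74.7 mg/L

k = ln 2 / 32.5 = 0.02133 hr⁻¹
Fraction remaining after one interval: e^(−kτ) = e^(−0.02133 × 19.0) = 0.6668
R = 1 / (1 − 0.6668) = 3.001
Css,max = 24.9 × 3.001 ≈ 74.7 mg/L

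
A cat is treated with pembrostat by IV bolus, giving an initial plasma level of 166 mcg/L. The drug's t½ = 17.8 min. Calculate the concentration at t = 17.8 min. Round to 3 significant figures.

k = ln 2 / 17.8 = 0.03894 min⁻¹
17.8 min is 1.000 half-lives, so C = 166 × (1/2)^1.000 = 166 × 0.5000 ≈ 83.0 mcg/L

83.0 mcg/L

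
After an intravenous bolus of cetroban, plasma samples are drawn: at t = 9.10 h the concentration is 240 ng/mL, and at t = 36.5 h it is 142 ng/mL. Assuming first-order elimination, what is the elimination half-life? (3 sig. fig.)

k = ln(C₁/C₂) / (t₂ − t₁) = ln(240/142) / (36.5 − 9.10)
  = 0.5248 / 27.40 = 0.01915 h⁻¹
t½ = ln 2 / k = ln 2 / 0.01915 ≈ 36.2 hours

36.2 hours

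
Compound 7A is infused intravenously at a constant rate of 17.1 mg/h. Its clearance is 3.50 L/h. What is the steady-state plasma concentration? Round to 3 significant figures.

4.89 µg/mL

Css = infusion rate / CL = 17.1 / 3.50 ≈ 4.89 µg/mL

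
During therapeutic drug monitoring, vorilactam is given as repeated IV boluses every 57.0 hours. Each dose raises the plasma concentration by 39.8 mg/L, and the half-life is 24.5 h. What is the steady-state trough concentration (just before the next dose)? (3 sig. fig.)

k = ln 2 / 24.5 = 0.02829 h⁻¹
Fraction remaining after one interval: e^(−kτ) = e^(−0.02829 × 57.0) = 0.1994
R = 1 / (1 − 0.1994) = 1.249
Css,max = 39.8 × 1.249 = 49.71 mg/L
Css,min = Css,max × e^(−kτ) = 49.71 × 0.1994 ≈ 9.91 mg/L

9.91 mg/L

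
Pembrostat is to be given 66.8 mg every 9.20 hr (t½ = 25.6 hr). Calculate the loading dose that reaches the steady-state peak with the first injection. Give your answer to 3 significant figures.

303 mg

k = ln 2 / 25.6 = 0.02708 hr⁻¹
Accumulation ratio R = 1 / (1 − e^(−kτ)) = 1 / (1 − e^(−0.02708×9.20)) = 1 / (1 − 0.7795) = 4.535
Loading dose = maintenance dose × R = 66.8 × 4.535 ≈ 303 mg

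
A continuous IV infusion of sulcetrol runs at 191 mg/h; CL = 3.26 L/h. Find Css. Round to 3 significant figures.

58.6 mg/L

Css = infusion rate / CL = 191 / 3.26 ≈ 58.6 mg/L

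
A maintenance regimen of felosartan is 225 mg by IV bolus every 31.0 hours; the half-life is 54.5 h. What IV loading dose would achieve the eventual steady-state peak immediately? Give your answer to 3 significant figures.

691 mg

k = ln 2 / 54.5 = 0.01272 h⁻¹
Accumulation ratio R = 1 / (1 − e^(−kτ)) = 1 / (1 − e^(−0.01272×31.0)) = 1 / (1 − 0.6742) = 3.069
Loading dose = maintenance dose × R = 225 × 3.069 ≈ 691 mg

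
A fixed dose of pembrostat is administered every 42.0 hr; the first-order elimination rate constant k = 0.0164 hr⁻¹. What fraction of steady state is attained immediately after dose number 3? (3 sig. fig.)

f_n = 1 − e^(−nkτ) = 1 − e^(−3 × 0.01640 × 42.0) = 1 − e^(−2.066) = 1 − 0.1266 ≈ 0.873

0.873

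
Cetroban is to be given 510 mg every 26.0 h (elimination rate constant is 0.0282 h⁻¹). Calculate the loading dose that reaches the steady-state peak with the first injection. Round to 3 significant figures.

Accumulation ratio R = 1 / (1 − e^(−kτ)) = 1 / (1 − e^(−0.02820×26.0)) = 1 / (1 − 0.4804) = 1.924
Loading dose = maintenance dose × R = 510 × 1.924 ≈ 981 mg

981 mg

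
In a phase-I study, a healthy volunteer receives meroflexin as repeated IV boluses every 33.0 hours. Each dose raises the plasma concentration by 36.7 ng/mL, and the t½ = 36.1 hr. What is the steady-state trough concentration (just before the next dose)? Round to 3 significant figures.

41.5 ng/mL

k = ln 2 / 36.1 = 0.01920 hr⁻¹
Fraction remaining after one interval: e^(−kτ) = e^(−0.01920 × 33.0) = 0.5307
R = 1 / (1 − 0.5307) = 2.131
Css,max = 36.7 × 2.131 = 78.20 ng/mL
Css,min = Css,max × e^(−kτ) = 78.20 × 0.5307 ≈ 41.5 ng/mL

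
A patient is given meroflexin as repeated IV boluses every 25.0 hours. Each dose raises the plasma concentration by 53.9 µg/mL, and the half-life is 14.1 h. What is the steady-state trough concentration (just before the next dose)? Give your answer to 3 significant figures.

22.3 µg/mL

k = ln 2 / 14.1 = 0.04916 h⁻¹
Fraction remaining after one interval: e^(−kτ) = e^(−0.04916 × 25.0) = 0.2926
R = 1 / (1 − 0.2926) = 1.414
Css,max = 53.9 × 1.414 = 76.19 µg/mL
Css,min = Css,max × e^(−kτ) = 76.19 × 0.2926 ≈ 22.3 µg/mL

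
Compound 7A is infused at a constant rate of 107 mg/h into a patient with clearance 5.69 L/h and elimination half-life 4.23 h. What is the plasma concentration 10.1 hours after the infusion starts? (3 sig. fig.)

15.2 µg/mL

Css = rate / CL = 107 / 5.69 = 18.80 µg/mL
k = ln 2 / 4.23 = 0.1639 h⁻¹
C(t) = Css (1 − e^(−kt)) = 18.80 × (1 − e^(−1.655)) = 18.80 × 0.8089 ≈ 15.2 µg/mL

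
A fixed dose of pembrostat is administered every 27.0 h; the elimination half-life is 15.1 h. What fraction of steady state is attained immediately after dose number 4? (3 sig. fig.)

k = ln 2 / 15.1 = 0.04590 h⁻¹
f_n = 1 − e^(−nkτ) = 1 − e^(−4 × 0.04590 × 27.0) = 1 − e^(−4.958) = 1 − 0.007030 ≈ 0.993

0.993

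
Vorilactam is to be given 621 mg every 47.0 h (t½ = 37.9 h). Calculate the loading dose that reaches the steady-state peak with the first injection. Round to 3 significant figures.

1080 mg

k = ln 2 / 37.9 = 0.01829 h⁻¹
Accumulation ratio R = 1 / (1 − e^(−kτ)) = 1 / (1 − e^(−0.01829×47.0)) = 1 / (1 − 0.4233) = 1.734
Loading dose = maintenance dose × R = 621 × 1.734 ≈ 1080 mg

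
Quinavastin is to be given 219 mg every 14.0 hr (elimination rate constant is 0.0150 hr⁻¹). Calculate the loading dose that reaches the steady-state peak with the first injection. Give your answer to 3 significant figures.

1160 mg

Accumulation ratio R = 1 / (1 − e^(−kτ)) = 1 / (1 − e^(−0.01500×14.0)) = 1 / (1 − 0.8106) = 5.279
Loading dose = maintenance dose × R = 219 × 5.279 ≈ 1160 mg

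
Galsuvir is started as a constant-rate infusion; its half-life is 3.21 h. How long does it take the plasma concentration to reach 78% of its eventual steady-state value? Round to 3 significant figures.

7.01 hours

k = ln 2 / 3.21 = 0.2159 h⁻¹
f = 1 − e^(−kt)  ⇒  t = −ln(1 − f) / k
t = −ln(1 − 0.78) / 0.2159 = 1.514 / 0.2159 ≈ 7.01 hours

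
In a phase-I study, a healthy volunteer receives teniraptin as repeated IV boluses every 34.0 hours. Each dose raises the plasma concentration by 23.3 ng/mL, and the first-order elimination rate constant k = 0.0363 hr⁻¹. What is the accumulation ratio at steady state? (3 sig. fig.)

Fraction remaining after one interval: e^(−kτ) = e^(−0.03630 × 34.0) = 0.2911
R = 1 / (1 − 0.2911) = 1 / 0.7089 ≈ 1.41

1.41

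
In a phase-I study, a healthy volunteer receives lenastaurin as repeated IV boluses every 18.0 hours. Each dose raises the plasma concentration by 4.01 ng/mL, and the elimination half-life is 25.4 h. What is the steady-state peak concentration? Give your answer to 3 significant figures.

10.3 ng/mL

k = ln 2 / 25.4 = 0.02729 h⁻¹
Fraction remaining after one interval: e^(−kτ) = e^(−0.02729 × 18.0) = 0.6119
R = 1 / (1 − 0.6119) = 2.577
Css,max = 4.01 × 2.577 ≈ 10.3 ng/mL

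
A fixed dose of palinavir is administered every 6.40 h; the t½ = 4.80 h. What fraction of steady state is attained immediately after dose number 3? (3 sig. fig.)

0.938

k = ln 2 / 4.80 = 0.1444 h⁻¹
f_n = 1 − e^(−nkτ) = 1 − e^(−3 × 0.1444 × 6.40) = 1 − e^(−2.773) = 1 − 0.06250 ≈ 0.938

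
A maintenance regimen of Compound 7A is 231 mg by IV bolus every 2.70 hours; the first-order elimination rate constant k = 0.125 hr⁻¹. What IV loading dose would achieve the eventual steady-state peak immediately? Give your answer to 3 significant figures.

Accumulation ratio R = 1 / (1 − e^(−kτ)) = 1 / (1 − e^(−0.1250×2.70)) = 1 / (1 − 0.7136) = 3.491
Loading dose = maintenance dose × R = 231 × 3.491 ≈ 806 mg

806 mg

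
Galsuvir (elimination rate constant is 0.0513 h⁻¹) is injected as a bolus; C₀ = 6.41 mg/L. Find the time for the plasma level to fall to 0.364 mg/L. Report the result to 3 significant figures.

C(t) = C₀ e^(−kt)  ⇒  t = ln(C₀/C) / k
t = ln(6.41/0.364) / 0.05130 = 2.868 / 0.05130 ≈ 55.9 hours

55.9 hours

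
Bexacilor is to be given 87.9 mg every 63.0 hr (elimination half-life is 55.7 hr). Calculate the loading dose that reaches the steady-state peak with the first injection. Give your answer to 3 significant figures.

162 mg

k = ln 2 / 55.7 = 0.01244 hr⁻¹
Accumulation ratio R = 1 / (1 − e^(−kτ)) = 1 / (1 − e^(−0.01244×63.0)) = 1 / (1 − 0.4566) = 1.840
Loading dose = maintenance dose × R = 87.9 × 1.840 ≈ 162 mg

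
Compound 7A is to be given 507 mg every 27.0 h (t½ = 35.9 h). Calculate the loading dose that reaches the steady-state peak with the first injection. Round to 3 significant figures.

k = ln 2 / 35.9 = 0.01931 h⁻¹
Accumulation ratio R = 1 / (1 − e^(−kτ)) = 1 / (1 − e^(−0.01931×27.0)) = 1 / (1 − 0.5937) = 2.461
Loading dose = maintenance dose × R = 507 × 2.461 ≈ 1250 mg

1250 mg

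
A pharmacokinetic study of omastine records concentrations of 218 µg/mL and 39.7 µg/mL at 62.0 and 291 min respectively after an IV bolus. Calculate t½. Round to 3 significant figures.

93.2 minutes

k = ln(C₁/C₂) / (t₂ − t₁) = ln(218/39.7) / (291 − 62.0)
  = 1.703 / 229.0 = 0.007437 min⁻¹
t½ = ln 2 / k = ln 2 / 0.007437 ≈ 93.2 minutes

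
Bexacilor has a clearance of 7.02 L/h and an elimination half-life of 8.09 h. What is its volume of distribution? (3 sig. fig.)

k = ln 2 / t½ = ln 2 / 8.09 = 0.08568 h⁻¹
V = CL / k = 7.02 / 0.08568 ≈ 81.9 L

81.9 L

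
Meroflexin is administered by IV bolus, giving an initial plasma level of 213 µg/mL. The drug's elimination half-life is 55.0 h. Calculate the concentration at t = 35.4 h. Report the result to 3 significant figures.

136 µg/mL

k = ln 2 / 55.0 = 0.01260 h⁻¹
C(t) = C₀ e^(−kt) = 213 × e^(−0.01260 × 35.4) = 213 × e^(−0.4461) = 213 × 0.6401 ≈ 136 µg/mL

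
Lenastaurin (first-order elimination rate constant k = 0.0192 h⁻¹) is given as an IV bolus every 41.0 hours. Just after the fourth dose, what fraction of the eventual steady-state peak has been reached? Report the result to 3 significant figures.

0.957

f_n = 1 − e^(−nkτ) = 1 − e^(−4 × 0.01920 × 41.0) = 1 − e^(−3.149) = 1 − 0.04290 ≈ 0.957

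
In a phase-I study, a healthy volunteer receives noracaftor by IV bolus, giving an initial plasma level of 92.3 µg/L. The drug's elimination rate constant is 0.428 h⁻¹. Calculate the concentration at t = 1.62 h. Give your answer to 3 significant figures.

46.1 µg/L

C(t) = C₀ e^(−kt) = 92.3 × e^(−0.4280 × 1.62) = 92.3 × e^(−0.6934) = 92.3 × 0.4999 ≈ 46.1 µg/L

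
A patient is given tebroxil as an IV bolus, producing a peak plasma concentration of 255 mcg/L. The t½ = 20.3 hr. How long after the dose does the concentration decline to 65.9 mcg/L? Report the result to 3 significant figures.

k = ln 2 / 20.3 = 0.03415 hr⁻¹
C(t) = C₀ e^(−kt)  ⇒  t = ln(C₀/C) / k
t = ln(255/65.9) / 0.03415 = 1.353 / 0.03415 ≈ 39.6 hours

39.6 hours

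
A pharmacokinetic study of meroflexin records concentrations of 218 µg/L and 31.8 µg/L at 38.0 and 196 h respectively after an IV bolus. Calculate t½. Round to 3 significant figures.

k = ln(C₁/C₂) / (t₂ − t₁) = ln(218/31.8) / (196 − 38.0)
  = 1.925 / 158.0 = 0.01218 h⁻¹
t½ = ln 2 / k = ln 2 / 0.01218 ≈ 56.9 hours

56.9 hours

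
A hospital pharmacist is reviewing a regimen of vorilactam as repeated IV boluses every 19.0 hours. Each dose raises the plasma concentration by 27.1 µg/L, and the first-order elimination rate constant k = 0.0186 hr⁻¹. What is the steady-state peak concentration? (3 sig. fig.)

91.0 µg/L

Fraction remaining after one interval: e^(−kτ) = e^(−0.01860 × 19.0) = 0.7023
R = 1 / (1 − 0.7023) = 3.359
Css,max = 27.1 × 3.359 ≈ 91.0 µg/L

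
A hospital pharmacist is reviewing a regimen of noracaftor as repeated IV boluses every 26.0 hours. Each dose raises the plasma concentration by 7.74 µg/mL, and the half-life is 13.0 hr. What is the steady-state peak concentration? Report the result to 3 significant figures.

k = ln 2 / 13.0 = 0.05332 hr⁻¹
Fraction remaining after one interval: e^(−kτ) = e^(−0.05332 × 26.0) = 0.2500
R = 1 / (1 − 0.2500) = 1.333
Css,max = 7.74 × 1.333 ≈ 10.3 µg/mL

10.3 µg/mL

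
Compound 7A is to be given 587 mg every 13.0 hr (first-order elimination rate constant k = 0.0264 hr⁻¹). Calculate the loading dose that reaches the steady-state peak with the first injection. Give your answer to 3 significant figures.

2020 mg

Accumulation ratio R = 1 / (1 − e^(−kτ)) = 1 / (1 − e^(−0.02640×13.0)) = 1 / (1 − 0.7095) = 3.442
Loading dose = maintenance dose × R = 587 × 3.442 ≈ 2020 mg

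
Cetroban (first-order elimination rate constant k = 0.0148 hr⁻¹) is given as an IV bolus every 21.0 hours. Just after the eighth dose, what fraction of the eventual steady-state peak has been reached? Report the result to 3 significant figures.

f_n = 1 − e^(−nkτ) = 1 − e^(−8 × 0.01480 × 21.0) = 1 − e^(−2.486) = 1 − 0.08321 ≈ 0.917

0.917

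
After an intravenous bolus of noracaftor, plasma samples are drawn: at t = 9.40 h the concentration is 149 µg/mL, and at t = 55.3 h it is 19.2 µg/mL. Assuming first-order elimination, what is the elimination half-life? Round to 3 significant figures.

15.5 hours

k = ln(C₁/C₂) / (t₂ − t₁) = ln(149/19.2) / (55.3 − 9.40)
  = 2.049 / 45.90 = 0.04464 h⁻¹
t½ = ln 2 / k = ln 2 / 0.04464 ≈ 15.5 hours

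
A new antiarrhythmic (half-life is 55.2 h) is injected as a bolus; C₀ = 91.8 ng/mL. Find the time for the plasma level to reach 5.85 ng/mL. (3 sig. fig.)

219 hours

k = ln 2 / 55.2 = 0.01256 h⁻¹
C(t) = C₀ e^(−kt)  ⇒  t = ln(C₀/C) / k
t = ln(91.8/5.85) / 0.01256 = 2.753 / 0.01256 ≈ 219 hours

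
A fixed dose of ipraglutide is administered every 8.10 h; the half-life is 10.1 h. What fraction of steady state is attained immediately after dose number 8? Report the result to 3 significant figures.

0.988

k = ln 2 / 10.1 = 0.06863 h⁻¹
f_n = 1 − e^(−nkτ) = 1 − e^(−8 × 0.06863 × 8.10) = 1 − e^(−4.447) = 1 − 0.01171 ≈ 0.988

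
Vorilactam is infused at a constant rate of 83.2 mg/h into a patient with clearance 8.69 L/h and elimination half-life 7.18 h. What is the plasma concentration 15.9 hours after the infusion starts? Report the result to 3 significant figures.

Css = rate / CL = 83.2 / 8.69 = 9.574 mg/L
k = ln 2 / 7.18 = 0.09654 h⁻¹
C(t) = Css (1 − e^(−kt)) = 9.574 × (1 − e^(−1.535)) = 9.574 × 0.7845 ≈ 7.51 mg/L

7.51 mg/L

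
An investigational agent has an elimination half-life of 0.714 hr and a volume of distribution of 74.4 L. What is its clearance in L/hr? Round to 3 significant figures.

k = ln 2 / t½ = ln 2 / 0.714 = 0.9708 hr⁻¹
CL = k · V = 0.9708 × 74.4 ≈ 72.2 L/hr

72.2 L/hr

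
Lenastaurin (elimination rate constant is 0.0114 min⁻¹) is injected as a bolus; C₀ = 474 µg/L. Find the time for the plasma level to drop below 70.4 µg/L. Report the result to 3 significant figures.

C(t) = C₀ e^(−kt)  ⇒  t = ln(C₀/C) / k
t = ln(474/70.4) / 0.01140 = 1.907 / 0.01140 ≈ 167 minutes

167 minutes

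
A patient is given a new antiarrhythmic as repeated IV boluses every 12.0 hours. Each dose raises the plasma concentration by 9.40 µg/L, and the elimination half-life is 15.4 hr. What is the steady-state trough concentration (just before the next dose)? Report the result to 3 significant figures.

13.1 µg/L

k = ln 2 / 15.4 = 0.04501 hr⁻¹
Fraction remaining after one interval: e^(−kτ) = e^(−0.04501 × 12.0) = 0.5827
R = 1 / (1 − 0.5827) = 2.396
Css,max = 9.40 × 2.396 = 22.52 µg/L
Css,min = Css,max × e^(−kτ) = 22.52 × 0.5827 ≈ 13.1 µg/L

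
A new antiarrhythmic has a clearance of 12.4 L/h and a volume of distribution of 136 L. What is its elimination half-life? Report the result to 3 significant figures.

k = CL / V = 12.4 / 136 = 0.09118 h⁻¹
t½ = ln 2 / k = ln 2 / 0.09118 ≈ 7.60 hours

7.60 hours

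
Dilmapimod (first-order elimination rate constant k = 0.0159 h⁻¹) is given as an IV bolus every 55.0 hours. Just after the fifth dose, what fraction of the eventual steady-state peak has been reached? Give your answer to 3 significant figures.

f_n = 1 − e^(−nkτ) = 1 − e^(−5 × 0.01590 × 55.0) = 1 − e^(−4.373) = 1 − 0.01262 ≈ 0.987

0.987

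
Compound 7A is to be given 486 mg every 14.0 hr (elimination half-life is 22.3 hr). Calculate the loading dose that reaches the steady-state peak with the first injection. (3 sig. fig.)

k = ln 2 / 22.3 = 0.03108 hr⁻¹
Accumulation ratio R = 1 / (1 − e^(−kτ)) = 1 / (1 − e^(−0.03108×14.0)) = 1 / (1 − 0.6472) = 2.834
Loading dose = maintenance dose × R = 486 × 2.834 ≈ 1380 mg

1380 mg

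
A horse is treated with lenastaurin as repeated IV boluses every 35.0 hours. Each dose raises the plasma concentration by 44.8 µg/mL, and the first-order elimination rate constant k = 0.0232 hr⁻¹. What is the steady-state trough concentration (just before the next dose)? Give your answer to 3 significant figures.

35.8 µg/mL

Fraction remaining after one interval: e^(−kτ) = e^(−0.02320 × 35.0) = 0.4440
R = 1 / (1 − 0.4440) = 1.798
Css,max = 44.8 × 1.798 = 80.57 µg/mL
Css,min = Css,max × e^(−kτ) = 80.57 × 0.4440 ≈ 35.8 µg/mL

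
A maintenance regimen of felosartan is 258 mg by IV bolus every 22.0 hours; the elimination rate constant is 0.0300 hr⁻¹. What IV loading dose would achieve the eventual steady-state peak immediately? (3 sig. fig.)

534 mg

Accumulation ratio R = 1 / (1 − e^(−kτ)) = 1 / (1 − e^(−0.03000×22.0)) = 1 / (1 − 0.5169) = 2.070
Loading dose = maintenance dose × R = 258 × 2.070 ≈ 534 mg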